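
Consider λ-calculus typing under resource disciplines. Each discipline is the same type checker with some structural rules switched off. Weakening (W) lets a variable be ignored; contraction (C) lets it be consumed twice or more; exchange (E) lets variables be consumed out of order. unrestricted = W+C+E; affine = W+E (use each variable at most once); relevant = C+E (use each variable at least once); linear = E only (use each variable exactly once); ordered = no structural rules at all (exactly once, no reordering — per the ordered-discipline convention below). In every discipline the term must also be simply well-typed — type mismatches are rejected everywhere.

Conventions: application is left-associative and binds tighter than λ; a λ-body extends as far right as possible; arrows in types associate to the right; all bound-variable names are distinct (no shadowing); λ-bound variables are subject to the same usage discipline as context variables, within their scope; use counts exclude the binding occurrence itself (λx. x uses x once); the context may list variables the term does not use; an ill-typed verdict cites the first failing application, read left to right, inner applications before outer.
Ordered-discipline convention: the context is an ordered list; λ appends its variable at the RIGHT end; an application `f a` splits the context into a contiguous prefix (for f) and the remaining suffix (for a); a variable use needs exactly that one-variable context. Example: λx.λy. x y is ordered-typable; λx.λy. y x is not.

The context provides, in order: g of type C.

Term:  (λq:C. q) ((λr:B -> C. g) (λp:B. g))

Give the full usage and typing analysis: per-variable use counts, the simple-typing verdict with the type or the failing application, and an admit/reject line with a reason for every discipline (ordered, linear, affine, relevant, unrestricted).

usage: g: 2; q (bound): 1; r (bound): 0; p (bound): 0
order of uses: q, g, g
typing: ✓ — C
ordered: ✗ — g ×2 used more than once (contraction); needs weakening: r, p unused
linear: ✗ — g ×2 used more than once (contraction); needs weakening: r, p unused
affine: ✗ — g ×2 used more than once (contraction)
relevant: ✗ — needs weakening: r, p unused
unrestricted: ✓ — typability at C is all that's needed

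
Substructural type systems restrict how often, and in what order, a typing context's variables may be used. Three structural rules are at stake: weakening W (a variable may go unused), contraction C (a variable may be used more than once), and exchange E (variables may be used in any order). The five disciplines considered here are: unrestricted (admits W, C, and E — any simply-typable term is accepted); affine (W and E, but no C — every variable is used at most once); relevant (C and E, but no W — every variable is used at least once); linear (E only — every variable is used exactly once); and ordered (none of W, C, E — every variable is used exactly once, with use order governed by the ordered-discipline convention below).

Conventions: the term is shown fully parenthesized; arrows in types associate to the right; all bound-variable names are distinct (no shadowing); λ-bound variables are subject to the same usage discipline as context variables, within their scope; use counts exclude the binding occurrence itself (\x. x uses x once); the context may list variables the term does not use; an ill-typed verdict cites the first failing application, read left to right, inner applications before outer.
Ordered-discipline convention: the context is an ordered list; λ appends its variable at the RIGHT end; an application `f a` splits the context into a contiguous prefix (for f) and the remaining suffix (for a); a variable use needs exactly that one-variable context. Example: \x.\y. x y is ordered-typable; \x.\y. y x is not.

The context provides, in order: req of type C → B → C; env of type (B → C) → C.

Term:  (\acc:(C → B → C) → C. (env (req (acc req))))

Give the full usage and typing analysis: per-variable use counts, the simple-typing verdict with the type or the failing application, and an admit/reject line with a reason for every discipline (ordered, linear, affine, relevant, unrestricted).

counts: req: 2×; env: 1×; acc [bound]: 1×
use order (left to right): env, req, acc, req
typing: well-typed — term : ((C → B → C) → C) → C
ordered: ✗, uses contraction: req ×2
linear: ✗, uses contraction: req ×2
affine: ✗, uses contraction: req ×2
relevant: ✓, none of req, env, acc goes unused
unrestricted: ✓, simply typable at ((C → B → C) → C) → C; W, C, E all held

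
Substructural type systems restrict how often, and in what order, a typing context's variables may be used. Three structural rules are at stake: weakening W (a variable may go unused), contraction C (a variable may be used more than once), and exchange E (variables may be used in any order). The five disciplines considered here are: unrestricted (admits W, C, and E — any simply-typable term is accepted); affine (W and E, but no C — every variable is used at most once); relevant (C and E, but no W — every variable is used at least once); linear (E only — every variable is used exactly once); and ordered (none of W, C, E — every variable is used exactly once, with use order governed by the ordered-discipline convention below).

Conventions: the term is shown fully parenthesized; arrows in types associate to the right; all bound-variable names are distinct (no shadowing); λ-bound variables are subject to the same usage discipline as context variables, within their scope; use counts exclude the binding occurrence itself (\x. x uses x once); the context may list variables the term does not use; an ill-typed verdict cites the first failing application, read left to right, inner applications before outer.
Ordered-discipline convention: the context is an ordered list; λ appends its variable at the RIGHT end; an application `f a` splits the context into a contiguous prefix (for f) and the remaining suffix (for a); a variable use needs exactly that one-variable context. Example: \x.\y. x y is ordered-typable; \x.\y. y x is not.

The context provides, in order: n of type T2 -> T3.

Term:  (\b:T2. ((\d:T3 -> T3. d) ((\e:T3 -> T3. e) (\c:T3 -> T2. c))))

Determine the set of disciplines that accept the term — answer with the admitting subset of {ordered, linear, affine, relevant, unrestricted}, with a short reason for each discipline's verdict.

admitted by: none
usage: n ×0, b [bound] ×0, d [bound] ×1, e [bound] ×1, c [bound] ×1
use order (left to right): d, e, c
typing: ill-typed: a function awaiting T3 -> T3 gets (T3 -> T2) -> T3 -> T2
ordered ✗ (the type mismatch rejects it)
linear ✗ (not simply typable)
affine ✗ (fails simple typing)
relevant ✗ (a type mismatch blocks all five)
unrestricted ✗ (the type mismatch rejects it)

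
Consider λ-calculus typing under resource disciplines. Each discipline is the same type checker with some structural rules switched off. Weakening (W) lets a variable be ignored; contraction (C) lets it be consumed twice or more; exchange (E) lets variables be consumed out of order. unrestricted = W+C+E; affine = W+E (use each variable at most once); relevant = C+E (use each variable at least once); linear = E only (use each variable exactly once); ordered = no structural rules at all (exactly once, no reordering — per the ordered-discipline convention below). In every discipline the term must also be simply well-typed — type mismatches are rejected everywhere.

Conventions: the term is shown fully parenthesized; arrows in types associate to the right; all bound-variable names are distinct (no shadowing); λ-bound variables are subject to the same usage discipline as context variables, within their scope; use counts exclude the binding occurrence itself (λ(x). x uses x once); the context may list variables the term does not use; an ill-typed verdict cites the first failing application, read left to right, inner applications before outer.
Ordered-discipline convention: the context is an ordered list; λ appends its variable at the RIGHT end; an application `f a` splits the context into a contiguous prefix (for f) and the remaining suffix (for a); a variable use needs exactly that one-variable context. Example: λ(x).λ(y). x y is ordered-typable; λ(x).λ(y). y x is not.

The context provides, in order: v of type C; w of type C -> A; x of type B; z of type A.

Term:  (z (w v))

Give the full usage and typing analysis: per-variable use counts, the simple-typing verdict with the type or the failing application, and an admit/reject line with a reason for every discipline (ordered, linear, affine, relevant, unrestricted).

counts: v=1; w=1; x=0; z=1
use order (left to right): z, w, v
typing: ill-typed: non-arrow in function slot: A
ordered ✗ (fails simple typing)
linear ✗ (a type mismatch blocks all five)
affine ✗ (the type mismatch rejects it)
relevant ✗ (not simply typable)
unrestricted ✗ (fails simple typing)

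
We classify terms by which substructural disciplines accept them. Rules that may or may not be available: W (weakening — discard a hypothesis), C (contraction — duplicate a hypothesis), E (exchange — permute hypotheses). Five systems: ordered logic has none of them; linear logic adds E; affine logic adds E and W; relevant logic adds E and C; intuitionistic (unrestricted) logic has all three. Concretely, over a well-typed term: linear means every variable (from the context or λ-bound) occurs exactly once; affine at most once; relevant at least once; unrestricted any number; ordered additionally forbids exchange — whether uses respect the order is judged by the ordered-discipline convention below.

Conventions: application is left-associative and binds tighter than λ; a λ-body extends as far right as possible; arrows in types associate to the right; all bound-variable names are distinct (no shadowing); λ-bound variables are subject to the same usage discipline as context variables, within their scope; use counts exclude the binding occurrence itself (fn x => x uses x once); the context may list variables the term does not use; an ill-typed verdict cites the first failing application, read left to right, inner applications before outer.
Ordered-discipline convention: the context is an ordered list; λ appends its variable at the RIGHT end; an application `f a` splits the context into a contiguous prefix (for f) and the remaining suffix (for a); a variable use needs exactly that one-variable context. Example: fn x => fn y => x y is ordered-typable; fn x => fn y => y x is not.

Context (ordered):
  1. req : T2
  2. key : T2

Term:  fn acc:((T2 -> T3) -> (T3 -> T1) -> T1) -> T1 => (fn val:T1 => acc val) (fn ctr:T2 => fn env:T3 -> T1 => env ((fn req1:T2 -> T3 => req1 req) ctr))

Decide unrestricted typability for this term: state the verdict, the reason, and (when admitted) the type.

no — a type mismatch blocks all five
use counts: req=1; key=0; acc (bound)=1; val (bound)=1; ctr (bound)=1; env (bound)=1; req1 (bound)=1
order of uses: acc, val, env, req1, req, ctr
typing: ill-typed: a function awaiting (T2 -> T3) -> (T3 -> T1) -> T1 gets T1
summary: ordered ✗, linear ✗, affine ✗, relevant ✗, unrestricted ✗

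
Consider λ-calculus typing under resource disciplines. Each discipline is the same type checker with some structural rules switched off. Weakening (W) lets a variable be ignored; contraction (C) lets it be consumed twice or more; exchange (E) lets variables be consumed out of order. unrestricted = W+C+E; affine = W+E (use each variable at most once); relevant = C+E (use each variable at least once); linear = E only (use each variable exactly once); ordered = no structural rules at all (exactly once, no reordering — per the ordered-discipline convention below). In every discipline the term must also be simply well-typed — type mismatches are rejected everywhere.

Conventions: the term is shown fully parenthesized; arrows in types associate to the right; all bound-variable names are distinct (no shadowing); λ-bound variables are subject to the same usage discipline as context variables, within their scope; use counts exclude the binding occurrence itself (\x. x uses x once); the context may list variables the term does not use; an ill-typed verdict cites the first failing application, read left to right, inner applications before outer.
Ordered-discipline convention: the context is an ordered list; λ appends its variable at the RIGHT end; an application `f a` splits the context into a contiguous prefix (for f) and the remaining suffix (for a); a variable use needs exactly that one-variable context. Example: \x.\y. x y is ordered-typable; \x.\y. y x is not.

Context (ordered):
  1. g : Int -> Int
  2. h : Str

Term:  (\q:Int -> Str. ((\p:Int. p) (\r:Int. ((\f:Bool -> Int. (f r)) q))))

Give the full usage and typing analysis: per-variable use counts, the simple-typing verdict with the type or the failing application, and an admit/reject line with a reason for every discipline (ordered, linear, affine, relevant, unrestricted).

variable uses: g=0; h=0; q [bound]=1; p [bound]=1; r [bound]=1; f [bound]=1
uses in reading order: p, f, r, q
typing: ill-typed: a function awaiting Bool gets Int
ordered: ✗, a type mismatch blocks all five
linear: ✗, the type mismatch rejects it
affine: ✗, not simply typable
relevant: ✗, fails simple typing
unrestricted: ✗, a type mismatch blocks all five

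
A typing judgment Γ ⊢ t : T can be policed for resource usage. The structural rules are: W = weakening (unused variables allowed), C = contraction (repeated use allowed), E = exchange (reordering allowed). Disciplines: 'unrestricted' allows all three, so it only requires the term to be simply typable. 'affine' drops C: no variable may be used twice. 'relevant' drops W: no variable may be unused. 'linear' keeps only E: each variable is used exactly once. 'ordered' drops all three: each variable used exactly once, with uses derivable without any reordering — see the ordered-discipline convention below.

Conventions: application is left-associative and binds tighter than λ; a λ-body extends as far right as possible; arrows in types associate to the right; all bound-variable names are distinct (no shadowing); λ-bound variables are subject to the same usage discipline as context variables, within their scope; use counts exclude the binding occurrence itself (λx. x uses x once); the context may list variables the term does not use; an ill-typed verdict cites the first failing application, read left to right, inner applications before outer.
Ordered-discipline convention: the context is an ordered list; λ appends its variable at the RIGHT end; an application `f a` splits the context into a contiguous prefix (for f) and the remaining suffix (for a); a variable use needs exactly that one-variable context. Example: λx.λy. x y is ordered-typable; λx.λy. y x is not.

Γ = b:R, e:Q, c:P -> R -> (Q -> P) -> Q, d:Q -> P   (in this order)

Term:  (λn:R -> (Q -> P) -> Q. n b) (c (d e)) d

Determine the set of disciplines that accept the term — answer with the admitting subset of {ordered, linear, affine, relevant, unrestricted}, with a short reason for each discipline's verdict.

accepted by: relevant, unrestricted
variable uses: b: 1; e: 1; c: 1; d: 2; n (bound): 1
use order (left to right): n, b, c, d, e, d
typing: the term checks, with type Q
ordered ✗ (uses contraction: d ×2)
linear ✗ (uses contraction: d ×2)
affine ✗ (uses contraction: d ×2)
relevant ✓ (none of b, e, c, d, n goes unused)
unrestricted ✓ (typability at Q is all that's needed)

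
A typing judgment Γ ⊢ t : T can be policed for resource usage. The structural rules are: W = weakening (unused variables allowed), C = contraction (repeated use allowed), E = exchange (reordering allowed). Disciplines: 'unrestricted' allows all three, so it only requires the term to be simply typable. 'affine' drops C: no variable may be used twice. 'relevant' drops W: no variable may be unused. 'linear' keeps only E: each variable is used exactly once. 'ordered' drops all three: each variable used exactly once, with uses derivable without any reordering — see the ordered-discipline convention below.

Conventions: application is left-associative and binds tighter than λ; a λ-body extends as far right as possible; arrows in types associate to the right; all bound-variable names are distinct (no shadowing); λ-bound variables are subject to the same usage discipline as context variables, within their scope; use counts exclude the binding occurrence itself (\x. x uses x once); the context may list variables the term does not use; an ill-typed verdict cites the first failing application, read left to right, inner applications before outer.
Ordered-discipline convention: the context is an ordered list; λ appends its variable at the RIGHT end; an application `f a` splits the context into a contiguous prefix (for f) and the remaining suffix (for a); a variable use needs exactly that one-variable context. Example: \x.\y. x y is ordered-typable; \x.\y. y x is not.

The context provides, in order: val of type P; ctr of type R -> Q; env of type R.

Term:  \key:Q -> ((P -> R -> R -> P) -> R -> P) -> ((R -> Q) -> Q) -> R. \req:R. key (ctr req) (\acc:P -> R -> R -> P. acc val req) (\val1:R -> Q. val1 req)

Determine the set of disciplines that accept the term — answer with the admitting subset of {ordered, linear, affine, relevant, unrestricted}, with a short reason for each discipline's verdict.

admitted by: unrestricted
variable uses: val: 1, ctr: 1, env: 0, key [bound]: 1, req [bound]: 3, acc [bound]: 1, val1 [bound]: 1
uses in reading order: key, ctr, req, acc, val, req, val1, req
typing: the term checks, with type (Q -> ((P -> R -> R -> P) -> R -> P) -> ((R -> Q) -> Q) -> R) -> R -> R
ordered ✗ (req ×3 used more than once (contraction); needs weakening: env unused)
linear ✗ (req ×3 used more than once (contraction); needs weakening: env unused)
affine ✗ (req ×3 used more than once (contraction))
relevant ✗ (needs weakening: env unused)
unrestricted ✓ (simply typable at (Q -> ((P -> R -> R -> P) -> R -> P) -> ((R -> Q) -> Q) -> R) -> R -> R; W, C, E all held)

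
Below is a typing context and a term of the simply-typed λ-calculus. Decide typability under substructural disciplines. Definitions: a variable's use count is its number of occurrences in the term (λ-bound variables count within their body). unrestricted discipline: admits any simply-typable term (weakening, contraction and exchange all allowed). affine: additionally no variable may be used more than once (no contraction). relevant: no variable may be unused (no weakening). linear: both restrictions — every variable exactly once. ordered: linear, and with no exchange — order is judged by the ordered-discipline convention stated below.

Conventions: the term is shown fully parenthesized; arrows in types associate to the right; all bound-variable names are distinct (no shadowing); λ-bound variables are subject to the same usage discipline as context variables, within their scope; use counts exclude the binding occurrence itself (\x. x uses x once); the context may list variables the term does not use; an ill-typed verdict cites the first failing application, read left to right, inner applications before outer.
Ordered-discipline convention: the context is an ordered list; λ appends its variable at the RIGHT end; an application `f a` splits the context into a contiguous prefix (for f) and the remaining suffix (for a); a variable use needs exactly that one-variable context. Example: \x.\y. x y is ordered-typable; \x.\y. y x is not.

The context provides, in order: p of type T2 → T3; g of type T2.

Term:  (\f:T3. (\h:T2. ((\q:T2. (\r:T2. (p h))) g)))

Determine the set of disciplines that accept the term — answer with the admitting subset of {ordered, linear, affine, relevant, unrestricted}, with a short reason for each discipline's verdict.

admitted by: affine, unrestricted
counts: p: 1×, g: 1×, f (bound): 0×, h (bound): 1×, q (bound): 0×, r (bound): 0×
left-to-right use order: p, h, g
typing: the term checks, with type T3 → T2 → T2 → T3
ordered: ✗ — f, q, r left unused
linear: ✗ — f, q, r left unused
affine: ✓ — p, g, f, h, q, r: no repeats, contraction unneeded
relevant: ✗ — f, q, r left unused
unrestricted: ✓ — type-checks (T3 → T2 → T2 → T3) and nothing is barred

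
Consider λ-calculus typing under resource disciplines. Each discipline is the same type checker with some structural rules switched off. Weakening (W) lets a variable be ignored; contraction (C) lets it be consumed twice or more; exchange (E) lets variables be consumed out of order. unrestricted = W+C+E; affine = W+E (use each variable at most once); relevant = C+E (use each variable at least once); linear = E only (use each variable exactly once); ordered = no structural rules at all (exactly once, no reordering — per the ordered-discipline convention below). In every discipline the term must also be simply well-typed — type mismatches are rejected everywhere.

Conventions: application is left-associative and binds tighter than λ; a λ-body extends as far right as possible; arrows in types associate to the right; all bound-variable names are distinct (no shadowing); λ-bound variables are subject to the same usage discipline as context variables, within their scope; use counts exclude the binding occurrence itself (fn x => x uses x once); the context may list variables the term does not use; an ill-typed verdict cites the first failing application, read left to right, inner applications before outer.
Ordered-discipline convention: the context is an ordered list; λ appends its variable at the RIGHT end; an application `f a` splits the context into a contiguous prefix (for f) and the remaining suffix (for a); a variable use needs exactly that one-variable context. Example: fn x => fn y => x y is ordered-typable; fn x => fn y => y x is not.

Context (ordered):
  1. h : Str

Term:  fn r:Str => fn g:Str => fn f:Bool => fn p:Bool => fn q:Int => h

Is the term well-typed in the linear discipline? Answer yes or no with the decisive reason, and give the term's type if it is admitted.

no — r, g, f, p, q never used (weakening)
use counts: h=1, r [bound]=0, g [bound]=0, f [bound]=0, p [bound]=0, q [bound]=0
uses in reading order: h
typing: the term checks, with type Str -> Str -> Bool -> Bool -> Int -> Str
per-discipline verdicts: ordered ✗, linear ✗, affine ✓, relevant ✗, unrestricted ✓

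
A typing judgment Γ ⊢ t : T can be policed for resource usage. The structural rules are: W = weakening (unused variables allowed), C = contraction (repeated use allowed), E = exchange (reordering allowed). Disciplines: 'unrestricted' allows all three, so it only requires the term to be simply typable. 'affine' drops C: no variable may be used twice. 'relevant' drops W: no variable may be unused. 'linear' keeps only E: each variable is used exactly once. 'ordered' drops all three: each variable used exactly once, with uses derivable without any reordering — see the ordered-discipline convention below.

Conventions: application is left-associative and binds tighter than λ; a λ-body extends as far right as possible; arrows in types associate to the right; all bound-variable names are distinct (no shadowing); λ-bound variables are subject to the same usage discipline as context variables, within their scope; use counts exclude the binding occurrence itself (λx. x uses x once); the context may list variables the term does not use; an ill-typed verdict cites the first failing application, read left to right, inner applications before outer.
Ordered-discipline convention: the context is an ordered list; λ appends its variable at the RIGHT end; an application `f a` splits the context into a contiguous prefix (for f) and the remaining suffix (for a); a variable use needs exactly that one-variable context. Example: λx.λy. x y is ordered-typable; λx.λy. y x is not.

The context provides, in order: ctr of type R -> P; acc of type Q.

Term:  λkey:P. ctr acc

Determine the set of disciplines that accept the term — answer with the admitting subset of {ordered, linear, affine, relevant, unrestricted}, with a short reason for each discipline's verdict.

admitted by: none
usage: ctr: 1; acc: 1; key [bound]: 0
uses in reading order: ctr, acc
typing: ill-typed: a function awaiting R gets Q
ordered: ✗, the type mismatch rejects it
linear: ✗, not simply typable
affine: ✗, fails simple typing
relevant: ✗, a type mismatch blocks all five
unrestricted: ✗, the type mismatch rejects it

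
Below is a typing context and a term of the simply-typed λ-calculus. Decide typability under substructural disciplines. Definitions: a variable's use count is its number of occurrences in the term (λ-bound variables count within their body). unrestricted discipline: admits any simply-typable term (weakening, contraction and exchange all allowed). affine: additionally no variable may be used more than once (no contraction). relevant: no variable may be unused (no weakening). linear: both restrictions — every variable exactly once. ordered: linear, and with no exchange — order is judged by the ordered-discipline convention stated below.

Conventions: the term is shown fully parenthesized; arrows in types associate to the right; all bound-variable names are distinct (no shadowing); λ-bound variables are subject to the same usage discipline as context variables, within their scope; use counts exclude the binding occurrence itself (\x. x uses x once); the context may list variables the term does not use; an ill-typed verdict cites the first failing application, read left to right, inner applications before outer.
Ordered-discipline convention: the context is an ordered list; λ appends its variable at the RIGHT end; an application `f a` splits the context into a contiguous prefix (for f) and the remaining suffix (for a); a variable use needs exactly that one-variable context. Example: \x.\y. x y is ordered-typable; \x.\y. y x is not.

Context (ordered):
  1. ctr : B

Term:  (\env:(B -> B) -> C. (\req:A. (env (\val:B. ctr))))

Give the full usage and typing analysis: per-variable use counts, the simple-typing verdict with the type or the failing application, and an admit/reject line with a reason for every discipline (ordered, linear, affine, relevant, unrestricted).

counts: ctr ×1; env (bound) ×1; req (bound) ×0; val (bound) ×0
use order (left to right): env, ctr
typing: well-typed — term : ((B -> B) -> C) -> A -> C
ordered: ✗ — unused: req, val — weakening required
linear: ✗ — unused: req, val — weakening required
affine: ✓ — at most one use each (ctr, env, req, val)
relevant: ✗ — unused: req, val — weakening required
unrestricted: ✓ — simply typable at ((B -> B) -> C) -> A -> C; W, C, E all held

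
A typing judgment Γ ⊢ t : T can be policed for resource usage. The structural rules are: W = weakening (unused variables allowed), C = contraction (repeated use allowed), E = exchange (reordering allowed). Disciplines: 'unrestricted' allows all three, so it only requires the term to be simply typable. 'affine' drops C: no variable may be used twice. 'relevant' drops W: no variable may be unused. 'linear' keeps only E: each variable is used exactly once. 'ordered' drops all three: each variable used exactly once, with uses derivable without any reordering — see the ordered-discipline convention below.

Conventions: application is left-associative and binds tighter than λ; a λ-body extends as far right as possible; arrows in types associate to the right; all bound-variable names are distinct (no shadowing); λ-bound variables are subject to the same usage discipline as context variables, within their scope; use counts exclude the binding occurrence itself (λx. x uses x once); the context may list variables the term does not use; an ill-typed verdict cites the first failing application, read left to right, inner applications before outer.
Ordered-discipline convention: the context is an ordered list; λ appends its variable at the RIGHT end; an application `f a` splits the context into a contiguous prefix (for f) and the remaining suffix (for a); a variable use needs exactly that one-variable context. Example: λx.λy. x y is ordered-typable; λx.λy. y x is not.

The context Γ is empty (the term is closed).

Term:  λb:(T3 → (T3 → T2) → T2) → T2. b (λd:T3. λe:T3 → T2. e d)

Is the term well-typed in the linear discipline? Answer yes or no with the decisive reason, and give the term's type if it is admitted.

yes — b, d, e: one use apiece; term : ((T3 → (T3 → T2) → T2) → T2) → T2
usage: b (bound): 1, d (bound): 1, e (bound): 1
use order (left to right): b, e, d
typing: well-typed at ((T3 → (T3 → T2) → T2) → T2) → T2
all disciplines: ordered ✗ · linear ✓ · affine ✓ · relevant ✓ · unrestricted ✓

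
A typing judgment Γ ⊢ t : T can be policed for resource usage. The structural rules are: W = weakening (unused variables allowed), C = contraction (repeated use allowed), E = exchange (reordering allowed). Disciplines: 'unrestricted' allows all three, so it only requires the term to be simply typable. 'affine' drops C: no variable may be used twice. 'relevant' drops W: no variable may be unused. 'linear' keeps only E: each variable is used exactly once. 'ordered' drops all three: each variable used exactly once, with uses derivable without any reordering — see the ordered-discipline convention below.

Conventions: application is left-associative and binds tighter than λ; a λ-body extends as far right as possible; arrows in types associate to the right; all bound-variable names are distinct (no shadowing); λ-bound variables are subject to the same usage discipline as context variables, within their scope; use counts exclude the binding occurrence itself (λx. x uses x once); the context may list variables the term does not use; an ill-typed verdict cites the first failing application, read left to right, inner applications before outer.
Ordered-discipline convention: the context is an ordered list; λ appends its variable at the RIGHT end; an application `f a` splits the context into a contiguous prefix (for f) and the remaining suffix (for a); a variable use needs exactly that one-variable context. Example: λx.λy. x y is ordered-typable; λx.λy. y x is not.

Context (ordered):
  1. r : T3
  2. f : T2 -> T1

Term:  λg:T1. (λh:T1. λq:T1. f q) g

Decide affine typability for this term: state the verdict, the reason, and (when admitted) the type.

no — not simply typable
use counts: r: 0×, f: 1×, g (bound): 1×, h (bound): 0×, q (bound): 1×
use order (left to right): f, q, g
typing: ill-typed: an application expects T2 but receives T1
summary: ordered ✗ | linear ✗ | affine ✗ | relevant ✗ | unrestricted ✗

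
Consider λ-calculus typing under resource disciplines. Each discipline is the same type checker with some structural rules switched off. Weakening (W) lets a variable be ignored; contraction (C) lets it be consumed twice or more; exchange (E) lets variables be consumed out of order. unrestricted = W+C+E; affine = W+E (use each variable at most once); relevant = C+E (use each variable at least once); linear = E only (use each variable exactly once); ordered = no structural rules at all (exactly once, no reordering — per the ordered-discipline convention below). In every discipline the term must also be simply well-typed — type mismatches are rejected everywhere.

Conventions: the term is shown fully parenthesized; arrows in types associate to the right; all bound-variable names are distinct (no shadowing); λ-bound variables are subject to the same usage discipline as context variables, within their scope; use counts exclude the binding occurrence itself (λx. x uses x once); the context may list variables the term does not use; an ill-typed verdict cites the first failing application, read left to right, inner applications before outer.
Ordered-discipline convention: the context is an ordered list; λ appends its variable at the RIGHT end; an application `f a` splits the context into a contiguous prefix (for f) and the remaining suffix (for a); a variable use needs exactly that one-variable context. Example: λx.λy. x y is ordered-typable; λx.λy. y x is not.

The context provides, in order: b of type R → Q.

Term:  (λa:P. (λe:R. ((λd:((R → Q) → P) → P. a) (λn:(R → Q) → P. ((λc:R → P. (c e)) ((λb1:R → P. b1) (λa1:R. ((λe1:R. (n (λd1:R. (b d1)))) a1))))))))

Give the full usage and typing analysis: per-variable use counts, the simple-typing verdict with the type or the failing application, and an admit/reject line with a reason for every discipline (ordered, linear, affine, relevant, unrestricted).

variable uses: b ×1, a [bound] ×1, e [bound] ×1, d [bound] ×0, n [bound] ×1, c [bound] ×1, b1 [bound] ×1, a1 [bound] ×1, e1 [bound] ×0, d1 [bound] ×1
left-to-right use order: a, c, e, b1, n, b, d1, a1
typing: well-typed at P → R → P
ordered: ✗ — d, e1 never used (weakening)
linear: ✗ — d, e1 never used (weakening)
affine: ✓ — no duplicate uses among b, a, e, d, n, c, b1, a1, e1, d1
relevant: ✗ — d, e1 never used (weakening)
unrestricted: ✓ — simply typable at P → R → P; W, C, E all held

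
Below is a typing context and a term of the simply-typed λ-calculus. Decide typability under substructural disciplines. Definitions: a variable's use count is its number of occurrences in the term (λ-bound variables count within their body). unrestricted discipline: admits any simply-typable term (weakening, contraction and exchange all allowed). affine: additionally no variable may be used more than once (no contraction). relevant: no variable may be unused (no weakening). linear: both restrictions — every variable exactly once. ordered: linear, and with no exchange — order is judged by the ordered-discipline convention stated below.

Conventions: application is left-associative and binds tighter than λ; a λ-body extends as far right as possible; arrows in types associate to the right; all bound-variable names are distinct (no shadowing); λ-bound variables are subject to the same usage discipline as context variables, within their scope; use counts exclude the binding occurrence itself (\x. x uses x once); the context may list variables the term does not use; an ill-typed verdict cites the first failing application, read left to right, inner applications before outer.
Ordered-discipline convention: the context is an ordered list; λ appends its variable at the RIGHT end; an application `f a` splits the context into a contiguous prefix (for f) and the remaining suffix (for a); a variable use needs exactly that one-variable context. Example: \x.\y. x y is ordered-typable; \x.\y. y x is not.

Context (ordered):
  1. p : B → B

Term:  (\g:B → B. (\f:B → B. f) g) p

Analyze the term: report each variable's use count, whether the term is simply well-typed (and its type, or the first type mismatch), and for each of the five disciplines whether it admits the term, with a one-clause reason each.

usage: p ×1, g (bound) ×1, f (bound) ×1
use order (left to right): f, g, p
typing: ✓ — B → B
ordered ✓ (p, g, f once each; derivable with no W/C/E)
linear ✓ (single use per variable (p, g, f))
affine ✓ (at most one use each (p, g, f))
relevant ✓ (p, g, f: all used, weakening unneeded)
unrestricted ✓ (simply typable at B → B; W, C, E all held)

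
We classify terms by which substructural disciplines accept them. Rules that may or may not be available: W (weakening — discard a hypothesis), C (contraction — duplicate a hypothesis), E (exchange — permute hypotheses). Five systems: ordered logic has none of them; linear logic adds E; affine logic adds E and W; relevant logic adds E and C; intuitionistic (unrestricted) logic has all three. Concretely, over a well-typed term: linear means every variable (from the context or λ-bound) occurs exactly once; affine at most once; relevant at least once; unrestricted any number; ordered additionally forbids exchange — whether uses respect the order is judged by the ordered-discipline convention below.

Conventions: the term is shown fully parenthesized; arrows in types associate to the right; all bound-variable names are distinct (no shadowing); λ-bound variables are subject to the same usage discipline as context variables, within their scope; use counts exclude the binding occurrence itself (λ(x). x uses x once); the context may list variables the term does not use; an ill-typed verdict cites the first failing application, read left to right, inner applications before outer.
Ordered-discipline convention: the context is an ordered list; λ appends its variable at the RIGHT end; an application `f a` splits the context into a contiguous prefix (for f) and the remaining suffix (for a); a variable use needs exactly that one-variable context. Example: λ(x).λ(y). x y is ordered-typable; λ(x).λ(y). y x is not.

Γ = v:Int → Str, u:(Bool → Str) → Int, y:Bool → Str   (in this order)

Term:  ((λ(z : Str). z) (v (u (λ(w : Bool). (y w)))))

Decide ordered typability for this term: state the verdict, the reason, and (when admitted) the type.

yes — one use each (v, u, y, z, w); ordered split holds; term : Str
usage: v: 1×, u: 1×, y: 1×, z (bound): 1×, w (bound): 1×
use order (left to right): z, v, u, y, w
typing: ✓ — Str
across the five disciplines: ordered ✓; linear ✓; affine ✓; relevant ✓; unrestricted ✓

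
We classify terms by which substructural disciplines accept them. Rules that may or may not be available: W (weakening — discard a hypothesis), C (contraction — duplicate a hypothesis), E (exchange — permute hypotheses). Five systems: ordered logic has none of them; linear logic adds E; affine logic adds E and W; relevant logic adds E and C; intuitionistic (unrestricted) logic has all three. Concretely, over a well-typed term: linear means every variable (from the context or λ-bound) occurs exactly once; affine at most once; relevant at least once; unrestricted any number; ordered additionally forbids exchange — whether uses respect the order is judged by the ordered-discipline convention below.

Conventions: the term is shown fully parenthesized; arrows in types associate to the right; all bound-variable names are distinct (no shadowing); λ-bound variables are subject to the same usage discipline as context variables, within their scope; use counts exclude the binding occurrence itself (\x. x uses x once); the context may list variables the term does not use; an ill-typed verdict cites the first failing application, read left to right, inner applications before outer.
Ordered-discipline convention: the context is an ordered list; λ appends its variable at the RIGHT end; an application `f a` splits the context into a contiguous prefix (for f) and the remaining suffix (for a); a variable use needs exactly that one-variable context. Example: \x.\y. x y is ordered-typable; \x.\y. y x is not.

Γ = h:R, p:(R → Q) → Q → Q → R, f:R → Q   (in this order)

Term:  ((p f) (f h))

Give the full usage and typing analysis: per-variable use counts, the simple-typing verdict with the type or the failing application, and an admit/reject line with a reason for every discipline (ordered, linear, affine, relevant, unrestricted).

variable uses: h=1, p=1, f=2
order of uses: p, f, f, h
typing: well-typed — term : Q → R
ordered ✗ (repeated use of f ×2)
linear ✗ (repeated use of f ×2)
affine ✗ (repeated use of f ×2)
relevant ✓ (at least one use each (h, p, f))
unrestricted ✓ (simply typable at Q → R; W, C, E all held)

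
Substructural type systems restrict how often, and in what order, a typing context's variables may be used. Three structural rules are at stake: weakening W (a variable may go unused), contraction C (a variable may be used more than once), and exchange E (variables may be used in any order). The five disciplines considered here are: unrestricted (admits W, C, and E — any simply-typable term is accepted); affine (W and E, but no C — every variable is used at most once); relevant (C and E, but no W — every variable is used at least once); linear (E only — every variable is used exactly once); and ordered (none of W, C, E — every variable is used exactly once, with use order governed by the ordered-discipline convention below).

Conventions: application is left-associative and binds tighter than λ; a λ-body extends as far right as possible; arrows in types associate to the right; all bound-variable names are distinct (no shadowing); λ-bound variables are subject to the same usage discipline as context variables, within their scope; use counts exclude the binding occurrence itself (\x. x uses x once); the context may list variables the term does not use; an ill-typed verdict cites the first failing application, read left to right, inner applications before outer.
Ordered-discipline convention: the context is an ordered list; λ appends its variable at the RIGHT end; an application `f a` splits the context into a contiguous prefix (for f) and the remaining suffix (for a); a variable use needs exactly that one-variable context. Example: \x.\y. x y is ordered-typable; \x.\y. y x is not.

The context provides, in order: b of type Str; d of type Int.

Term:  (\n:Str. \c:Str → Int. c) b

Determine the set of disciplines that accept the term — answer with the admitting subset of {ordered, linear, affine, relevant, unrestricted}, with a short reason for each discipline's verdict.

admitted in: affine, unrestricted
counts: b: 1; d: 0; n (λ-bound): 0; c (λ-bound): 1
order of uses: c, b
typing: well-typed at (Str → Int) → Str → Int
ordered: ✗, needs weakening: d, n unused
linear: ✗, needs weakening: d, n unused
affine: ✓, at most one use each (b, d, n, c)
relevant: ✗, needs weakening: d, n unused
unrestricted: ✓, type-checks ((Str → Int) → Str → Int) and nothing is barred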